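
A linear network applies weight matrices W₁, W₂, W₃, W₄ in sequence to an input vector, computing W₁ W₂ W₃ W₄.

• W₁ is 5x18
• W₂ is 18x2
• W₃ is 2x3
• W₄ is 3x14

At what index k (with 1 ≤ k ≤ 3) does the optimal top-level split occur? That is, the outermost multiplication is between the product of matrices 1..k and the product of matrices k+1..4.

2

Adjacent pairs: W₁W₂ = 5·18·2 = 180; W₂W₃ = 18·2·3 = 108; W₃W₄ = 2·3·14 = 84.
Length 3: W₁..W₃: k=1: 0+108+5·18·3=378; k=2: 180+0+5·2·3=210 → min 210 | W₂..W₄: k=2: 0+84+18·2·14=588; k=3: 108+0+18·3·14=864 → min 588.
Top-level splits: k=1: (W₁..W₁)·(W₂..W₄) → 0+588+5·18·14 = 1848; k=2: (W₁..W₂)·(W₃..W₄) → 180+84+5·2·14 = 404; k=3: (W₁..W₃)·(W₄..W₄) → 210+0+5·3·14 = 420.
Best split is after W₂, i.e. k = 2.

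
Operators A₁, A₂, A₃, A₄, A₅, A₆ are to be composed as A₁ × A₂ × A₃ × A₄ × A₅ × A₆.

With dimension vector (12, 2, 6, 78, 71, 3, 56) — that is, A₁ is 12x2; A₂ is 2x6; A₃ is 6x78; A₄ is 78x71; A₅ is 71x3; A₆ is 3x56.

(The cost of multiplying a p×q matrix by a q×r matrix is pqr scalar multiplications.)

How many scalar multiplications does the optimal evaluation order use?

14118

Adjacent pairs: A₁A₂ = 12·2·6 = 144; A₂A₃ = 2·6·78 = 936; A₃A₄ = 6·78·71 = 33228; A₄A₅ = 78·71·3 = 16614; A₅A₆ = 71·3·56 = 11928.
Length 3: A₁..A₃: k=1: 0+936+12·2·78=2808; k=2: 144+0+12·6·78=5760 → min 2808 | A₂..A₄: k=2: 0+33228+2·6·71=34080; k=3: 936+0+2·78·71=12012 → min 12012 | A₃..A₅: k=3: 0+16614+6·78·3=18018; k=4: 33228+0+6·71·3=34506 → min 18018 | A₄..A₆: k=4: 0+11928+78·71·56=322056; k=5: 16614+0+78·3·56=29718 → min 29718.
Length 4: A₁..A₄: k=1: 0+12012+12·2·71=13716; k=2: 144+33228+12·6·71=38484; k=3: 2808+0+12·78·71=69264 → min 13716 | A₂..A₅: k=2: 0+18018+2·6·3=18054; k=3: 936+16614+2·78·3=18018; k=4: 12012+0+2·71·3=12438 → min 12438 | A₃..A₆: k=3: 0+29718+6·78·56=55926; k=4: 33228+11928+6·71·56=69012; k=5: 18018+0+6·3·56=19026 → min 19026.
Length 5: A₁..A₅: k=1: 0+12438+12·2·3=12510; k=2: 144+18018+12·6·3=18378; k=3: 2808+16614+12·78·3=22230; k=4: 13716+0+12·71·3=16272 → min 12510 | A₂..A₆: k=2: 0+19026+2·6·56=19698; k=3: 936+29718+2·78·56=39390; k=4: 12012+11928+2·71·56=31892; k=5: 12438+0+2·3·56=12774 → min 12774.
Length 6: A₁..A₆: k=1: 0+12774+12·2·56=14118; k=2: 144+19026+12·6·56=23202; k=3: 2808+29718+12·78·56=84942; k=4: 13716+11928+12·71·56=73356; k=5: 12510+0+12·3·56=14526 → min 14118.
Optimal order: (A₁ × ((((A₂ × A₃) × A₄) × A₅) × A₆)) with cost 14118.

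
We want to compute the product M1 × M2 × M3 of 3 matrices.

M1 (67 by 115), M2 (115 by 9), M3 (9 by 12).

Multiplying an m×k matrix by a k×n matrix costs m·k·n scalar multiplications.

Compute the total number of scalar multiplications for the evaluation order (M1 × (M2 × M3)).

(M2 × M3): 115×9 by 9×12 → 115×12, cost 115·9·12 = 12420
(M1 × (M2 × M3)): 67×115 by 115×12 → 67×12, cost 67·115·12 = 92460; cumulative 104880
Total: 104880 scalar multiplications.

104880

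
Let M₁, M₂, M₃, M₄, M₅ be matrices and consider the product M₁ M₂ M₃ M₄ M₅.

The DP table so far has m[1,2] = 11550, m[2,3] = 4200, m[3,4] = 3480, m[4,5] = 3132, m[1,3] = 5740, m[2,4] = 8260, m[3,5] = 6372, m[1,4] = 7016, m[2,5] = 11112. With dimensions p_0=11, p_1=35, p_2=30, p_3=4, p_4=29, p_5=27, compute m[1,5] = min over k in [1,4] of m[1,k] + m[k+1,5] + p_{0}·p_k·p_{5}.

m[1,5] = min over k∈[1,4] of m[1,k]+m[k+1,5]+p_{0}·p_k·p_{5}.
k=1: 0 + 11112 + 11·35·27 = 21507; k=2: 11550 + 6372 + 11·30·27 = 26832; k=3: 5740 + 3132 + 11·4·27 = 10060; k=4: 7016 + 0 + 11·29·27 = 15629.
Minimum: 10060 at k=3.

10060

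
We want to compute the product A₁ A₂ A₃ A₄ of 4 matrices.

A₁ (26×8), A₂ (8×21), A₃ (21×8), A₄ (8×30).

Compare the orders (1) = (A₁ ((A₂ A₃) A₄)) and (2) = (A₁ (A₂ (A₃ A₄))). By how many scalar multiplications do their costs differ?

Order (1) = (A₁ ((A₂ A₃) A₄)): (A₂ A₃): 8×21 by 21×8 → 8×8, cost 8·21·8 = 1344; ((A₂ A₃) A₄): 8×8 by 8×30 → 8×30, cost 8·8·30 = 1920; cumulative 3264; (A₁ ((A₂ A₃) A₄)): 26×8 by 8×30 → 26×30, cost 26·8·30 = 6240; cumulative 9504. Total 9504.
Order (2) = (A₁ (A₂ (A₃ A₄))): (A₃ A₄): 21×8 by 8×30 → 21×30, cost 21·8·30 = 5040; (A₂ (A₃ A₄)): 8×21 by 21×30 → 8×30, cost 8·21·30 = 5040; cumulative 10080; (A₁ (A₂ (A₃ A₄))): 26×8 by 8×30 → 26×30, cost 26·8·30 = 6240; cumulative 16320. Total 16320.
Difference: |9504 − 16320| = 6816.

6816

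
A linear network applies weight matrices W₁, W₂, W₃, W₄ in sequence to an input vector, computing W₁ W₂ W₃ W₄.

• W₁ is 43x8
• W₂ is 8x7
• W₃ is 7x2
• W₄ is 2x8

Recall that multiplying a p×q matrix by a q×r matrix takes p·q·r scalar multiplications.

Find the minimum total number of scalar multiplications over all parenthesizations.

Adjacent pairs: W₁W₂ = 43·8·7 = 2408; W₂W₃ = 8·7·2 = 112; W₃W₄ = 7·2·8 = 112.
Length 3: W₁..W₃: k=1: 0+112+43·8·2=800; k=2: 2408+0+43·7·2=3010 → min 800 | W₂..W₄: k=2: 0+112+8·7·8=560; k=3: 112+0+8·2·8=240 → min 240.
Length 4: W₁..W₄: k=1: 0+240+43·8·8=2992; k=2: 2408+112+43·7·8=4928; k=3: 800+0+43·2·8=1488 → min 1488.
Optimal order: ((W₁ (W₂ W₃)) W₄) with cost 1488.

1488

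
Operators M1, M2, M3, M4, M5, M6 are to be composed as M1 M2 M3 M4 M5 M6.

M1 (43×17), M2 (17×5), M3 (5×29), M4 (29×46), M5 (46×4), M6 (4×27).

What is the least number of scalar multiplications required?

Adjacent pairs: M1M2 = 43·17·5 = 3655; M2M3 = 17·5·29 = 2465; M3M4 = 5·29·46 = 6670; M4M5 = 29·46·4 = 5336; M5M6 = 46·4·27 = 4968.
Length 3: M1..M3: k=1: 0+2465+43·17·29=23664; k=2: 3655+0+43·5·29=9890 → min 9890 | M2..M4: k=2: 0+6670+17·5·46=10580; k=3: 2465+0+17·29·46=25143 → min 10580 | M3..M5: k=3: 0+5336+5·29·4=5916; k=4: 6670+0+5·46·4=7590 → min 5916 | M4..M6: k=4: 0+4968+29·46·27=40986; k=5: 5336+0+29·4·27=8468 → min 8468.
Length 4: M1..M4: k=1: 0+10580+43·17·46=44206; k=2: 3655+6670+43·5·46=20215; k=3: 9890+0+43·29·46=67252 → min 20215 | M2..M5: k=2: 0+5916+17·5·4=6256; k=3: 2465+5336+17·29·4=9773; k=4: 10580+0+17·46·4=13708 → min 6256 | M3..M6: k=3: 0+8468+5·29·27=12383; k=4: 6670+4968+5·46·27=17848; k=5: 5916+0+5·4·27=6456 → min 6456.
Length 5: M1..M5: k=1: 0+6256+43·17·4=9180; k=2: 3655+5916+43·5·4=10431; k=3: 9890+5336+43·29·4=20214; k=4: 20215+0+43·46·4=28127 → min 9180 | M2..M6: k=2: 0+6456+17·5·27=8751; k=3: 2465+8468+17·29·27=24244; k=4: 10580+4968+17·46·27=36662; k=5: 6256+0+17·4·27=8092 → min 8092.
Length 6: M1..M6: k=1: 0+8092+43·17·27=27829; k=2: 3655+6456+43·5·27=15916; k=3: 9890+8468+43·29·27=52027; k=4: 20215+4968+43·46·27=78589; k=5: 9180+0+43·4·27=13824 → min 13824.
Optimal order: ((M1 (M2 (M3 (M4 M5)))) M6) with cost 13824.

13824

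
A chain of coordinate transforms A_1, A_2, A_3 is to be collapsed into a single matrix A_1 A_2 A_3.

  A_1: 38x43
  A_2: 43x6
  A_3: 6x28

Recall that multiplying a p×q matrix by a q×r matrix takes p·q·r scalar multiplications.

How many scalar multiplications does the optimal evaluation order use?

16188

Order (A_1 (A_2 A_3)): (A_2 A_3): 43×6 by 6×28 → 43×28, cost 43·6·28 = 7224; (A_1 (A_2 A_3)): 38×43 by 43×28 → 38×28, cost 38·43·28 = 45752; cumulative 52976. Total 52976.
Order ((A_1 A_2) A_3): (A_1 A_2): 38×43 by 43×6 → 38×6, cost 38·43·6 = 9804; ((A_1 A_2) A_3): 38×6 by 6×28 → 38×28, cost 38·6·28 = 6384; cumulative 16188. Total 16188.
Minimum: 16188.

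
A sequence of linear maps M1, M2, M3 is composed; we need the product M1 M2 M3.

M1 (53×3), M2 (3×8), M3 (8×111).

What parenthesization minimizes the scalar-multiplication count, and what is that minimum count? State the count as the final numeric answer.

20313

(M1 (M2 M3)): cost 20313.
((M1 M2) M3): cost 48336.
Optimal: (M1 (M2 M3)) with cost 20313.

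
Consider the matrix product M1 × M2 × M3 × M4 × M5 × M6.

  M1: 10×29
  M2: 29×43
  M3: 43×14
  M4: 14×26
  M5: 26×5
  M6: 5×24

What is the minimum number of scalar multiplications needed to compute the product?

Adjacent pairs: M1M2 = 10·29·43 = 12470; M2M3 = 29·43·14 = 17458; M3M4 = 43·14·26 = 15652; M4M5 = 14·26·5 = 1820; M5M6 = 26·5·24 = 3120.
Length 3: M1..M3: k=1: 0+17458+10·29·14=21518; k=2: 12470+0+10·43·14=18490 → min 18490 | M2..M4: k=2: 0+15652+29·43·26=48074; k=3: 17458+0+29·14·26=28014 → min 28014 | M3..M5: k=3: 0+1820+43·14·5=4830; k=4: 15652+0+43·26·5=21242 → min 4830 | M4..M6: k=4: 0+3120+14·26·24=11856; k=5: 1820+0+14·5·24=3500 → min 3500.
Length 4: M1..M4: k=1: 0+28014+10·29·26=35554; k=2: 12470+15652+10·43·26=39302; k=3: 18490+0+10·14·26=22130 → min 22130 | M2..M5: k=2: 0+4830+29·43·5=11065; k=3: 17458+1820+29·14·5=21308; k=4: 28014+0+29·26·5=31784 → min 11065 | M3..M6: k=3: 0+3500+43·14·24=17948; k=4: 15652+3120+43·26·24=45604; k=5: 4830+0+43·5·24=9990 → min 9990.
Length 5: M1..M5: k=1: 0+11065+10·29·5=12515; k=2: 12470+4830+10·43·5=19450; k=3: 18490+1820+10·14·5=21010; k=4: 22130+0+10·26·5=23430 → min 12515 | M2..M6: k=2: 0+9990+29·43·24=39918; k=3: 17458+3500+29·14·24=30702; k=4: 28014+3120+29·26·24=49230; k=5: 11065+0+29·5·24=14545 → min 14545.
Length 6: M1..M6: k=1: 0+14545+10·29·24=21505; k=2: 12470+9990+10·43·24=32780; k=3: 18490+3500+10·14·24=25350; k=4: 22130+3120+10·26·24=31490; k=5: 12515+0+10·5·24=13715 → min 13715.
Optimal order: ((M1 × (M2 × (M3 × (M4 × M5)))) × M6) with cost 13715.

13715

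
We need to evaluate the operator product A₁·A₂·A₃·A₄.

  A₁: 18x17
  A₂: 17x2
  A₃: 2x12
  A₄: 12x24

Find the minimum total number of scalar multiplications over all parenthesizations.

Adjacent pairs: A₁A₂ = 18·17·2 = 612; A₂A₃ = 17·2·12 = 408; A₃A₄ = 2·12·24 = 576.
Length 3: A₁..A₃: k=1: 0+408+18·17·12=4080; k=2: 612+0+18·2·12=1044 → min 1044 | A₂..A₄: k=2: 0+576+17·2·24=1392; k=3: 408+0+17·12·24=5304 → min 1392.
Length 4: A₁..A₄: k=1: 0+1392+18·17·24=8736; k=2: 612+576+18·2·24=2052; k=3: 1044+0+18·12·24=6228 → min 2052.
Optimal order: ((A₁·A₂)·(A₃·A₄)) with cost 2052.

2052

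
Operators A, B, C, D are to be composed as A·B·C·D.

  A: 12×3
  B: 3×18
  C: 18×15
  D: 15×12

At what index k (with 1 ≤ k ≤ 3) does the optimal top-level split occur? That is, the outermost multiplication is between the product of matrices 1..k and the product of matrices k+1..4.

Adjacent pairs: AB = 12·3·18 = 648; BC = 3·18·15 = 810; CD = 18·15·12 = 3240.
Length 3: A..C: k=1: 0+810+12·3·15=1350; k=2: 648+0+12·18·15=3888 → min 1350 | B..D: k=2: 0+3240+3·18·12=3888; k=3: 810+0+3·15·12=1350 → min 1350.
Top-level splits: k=1: (A..A)·(B..D) → 0+1350+12·3·12 = 1782; k=2: (A..B)·(C..D) → 648+3240+12·18·12 = 6480; k=3: (A..C)·(D..D) → 1350+0+12·15·12 = 3510.
Best split is after A, i.e. k = 1.

1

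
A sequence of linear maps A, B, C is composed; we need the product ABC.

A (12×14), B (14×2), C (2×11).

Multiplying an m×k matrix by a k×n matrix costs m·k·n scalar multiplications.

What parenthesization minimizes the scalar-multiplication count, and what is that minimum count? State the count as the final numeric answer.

(A(BC)): cost 2156.
((AB)C): cost 600.
Optimal: ((AB)C) with cost 600.

600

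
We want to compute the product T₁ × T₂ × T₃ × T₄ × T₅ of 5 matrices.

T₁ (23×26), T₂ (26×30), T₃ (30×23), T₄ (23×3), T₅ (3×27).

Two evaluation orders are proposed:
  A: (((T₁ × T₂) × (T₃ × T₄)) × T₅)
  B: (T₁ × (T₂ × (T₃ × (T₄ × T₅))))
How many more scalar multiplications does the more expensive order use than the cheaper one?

Order A = (((T₁ × T₂) × (T₃ × T₄)) × T₅): (T₁ × T₂): 23×26 by 26×30 → 23×30, cost 23·26·30 = 17940; (T₃ × T₄): 30×23 by 23×3 → 30×3, cost 30·23·3 = 2070; ((T₁ × T₂) × (T₃ × T₄)): 23×30 by 30×3 → 23×3, cost 23·30·3 = 2070; cumulative 22080; (((T₁ × T₂) × (T₃ × T₄)) × T₅): 23×3 by 3×27 → 23×27, cost 23·3·27 = 1863; cumulative 23943. Total 23943.
Order B = (T₁ × (T₂ × (T₃ × (T₄ × T₅)))): (T₄ × T₅): 23×3 by 3×27 → 23×27, cost 23·3·27 = 1863; (T₃ × (T₄ × T₅)): 30×23 by 23×27 → 30×27, cost 30·23·27 = 18630; cumulative 20493; (T₂ × (T₃ × (T₄ × T₅))): 26×30 by 30×27 → 26×27, cost 26·30·27 = 21060; cumulative 41553; (T₁ × (T₂ × (T₃ × (T₄ × T₅)))): 23×26 by 26×27 → 23×27, cost 23·26·27 = 16146; cumulative 57699. Total 57699.
Difference: |23943 − 57699| = 33756.

33756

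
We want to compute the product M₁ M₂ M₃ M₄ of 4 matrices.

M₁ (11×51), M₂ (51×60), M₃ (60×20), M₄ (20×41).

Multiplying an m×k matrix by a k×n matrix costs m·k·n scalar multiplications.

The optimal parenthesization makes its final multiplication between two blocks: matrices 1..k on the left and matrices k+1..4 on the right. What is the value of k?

3

Adjacent pairs: M₁M₂ = 11·51·60 = 33660; M₂M₃ = 51·60·20 = 61200; M₃M₄ = 60·20·41 = 49200.
Length 3: M₁..M₃: k=1: 0+61200+11·51·20=72420; k=2: 33660+0+11·60·20=46860 → min 46860 | M₂..M₄: k=2: 0+49200+51·60·41=174660; k=3: 61200+0+51·20·41=103020 → min 103020.
Top-level splits: k=1: (M₁..M₁)·(M₂..M₄) → 0+103020+11·51·41 = 126021; k=2: (M₁..M₂)·(M₃..M₄) → 33660+49200+11·60·41 = 109920; k=3: (M₁..M₃)·(M₄..M₄) → 46860+0+11·20·41 = 55880.
Best split is after M₃, i.e. k = 3.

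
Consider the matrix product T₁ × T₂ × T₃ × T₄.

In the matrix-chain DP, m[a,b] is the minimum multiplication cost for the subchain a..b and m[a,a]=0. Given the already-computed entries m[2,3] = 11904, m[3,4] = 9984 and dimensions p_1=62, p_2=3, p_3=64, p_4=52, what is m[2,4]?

19656

m[2,4] = min over k∈[2,3] of m[2,k]+m[k+1,4]+p_{1}·p_k·p_{4}.
k=2: 0 + 9984 + 62·3·52 = 19656; k=3: 11904 + 0 + 62·64·52 = 218240.
Minimum: 19656 at k=2.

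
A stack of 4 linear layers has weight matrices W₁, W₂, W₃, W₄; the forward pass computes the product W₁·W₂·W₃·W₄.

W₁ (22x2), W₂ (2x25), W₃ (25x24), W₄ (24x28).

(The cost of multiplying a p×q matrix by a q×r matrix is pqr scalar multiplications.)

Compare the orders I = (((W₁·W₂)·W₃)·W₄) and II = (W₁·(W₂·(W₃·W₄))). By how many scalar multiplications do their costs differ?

9652

Order I = (((W₁·W₂)·W₃)·W₄): (W₁·W₂): 22×2 by 2×25 → 22×25, cost 22·2·25 = 1100; ((W₁·W₂)·W₃): 22×25 by 25×24 → 22×24, cost 22·25·24 = 13200; cumulative 14300; (((W₁·W₂)·W₃)·W₄): 22×24 by 24×28 → 22×28, cost 22·24·28 = 14784; cumulative 29084. Total 29084.
Order II = (W₁·(W₂·(W₃·W₄))): (W₃·W₄): 25×24 by 24×28 → 25×28, cost 25·24·28 = 16800; (W₂·(W₃·W₄)): 2×25 by 25×28 → 2×28, cost 2·25·28 = 1400; cumulative 18200; (W₁·(W₂·(W₃·W₄))): 22×2 by 2×28 → 22×28, cost 22·2·28 = 1232; cumulative 19432. Total 19432.
Difference: |29084 − 19432| = 9652.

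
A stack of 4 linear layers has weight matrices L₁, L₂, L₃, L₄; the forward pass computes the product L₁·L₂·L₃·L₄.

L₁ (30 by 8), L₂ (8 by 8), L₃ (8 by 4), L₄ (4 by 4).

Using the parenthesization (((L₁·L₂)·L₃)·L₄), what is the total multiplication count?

(L₁·L₂): 30×8 by 8×8 → 30×8, cost 30·8·8 = 1920
((L₁·L₂)·L₃): 30×8 by 8×4 → 30×4, cost 30·8·4 = 960; cumulative 2880
(((L₁·L₂)·L₃)·L₄): 30×4 by 4×4 → 30×4, cost 30·4·4 = 480; cumulative 3360
Total: 3360 scalar multiplications.

3360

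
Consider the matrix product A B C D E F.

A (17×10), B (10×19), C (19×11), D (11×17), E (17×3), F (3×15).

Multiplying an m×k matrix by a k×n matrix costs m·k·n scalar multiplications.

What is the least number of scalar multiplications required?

Adjacent pairs: AB = 17·10·19 = 3230; BC = 10·19·11 = 2090; CD = 19·11·17 = 3553; DE = 11·17·3 = 561; EF = 17·3·15 = 765.
Length 3: A..C: k=1: 0+2090+17·10·11=3960; k=2: 3230+0+17·19·11=6783 → min 3960 | B..D: k=2: 0+3553+10·19·17=6783; k=3: 2090+0+10·11·17=3960 → min 3960 | C..E: k=3: 0+561+19·11·3=1188; k=4: 3553+0+19·17·3=4522 → min 1188 | D..F: k=4: 0+765+11·17·15=3570; k=5: 561+0+11·3·15=1056 → min 1056.
Length 4: A..D: k=1: 0+3960+17·10·17=6850; k=2: 3230+3553+17·19·17=12274; k=3: 3960+0+17·11·17=7139 → min 6850 | B..E: k=2: 0+1188+10·19·3=1758; k=3: 2090+561+10·11·3=2981; k=4: 3960+0+10·17·3=4470 → min 1758 | C..F: k=3: 0+1056+19·11·15=4191; k=4: 3553+765+19·17·15=9163; k=5: 1188+0+19·3·15=2043 → min 2043.
Length 5: A..E: k=1: 0+1758+17·10·3=2268; k=2: 3230+1188+17·19·3=5387; k=3: 3960+561+17·11·3=5082; k=4: 6850+0+17·17·3=7717 → min 2268 | B..F: k=2: 0+2043+10·19·15=4893; k=3: 2090+1056+10·11·15=4796; k=4: 3960+765+10·17·15=7275; k=5: 1758+0+10·3·15=2208 → min 2208.
Length 6: A..F: k=1: 0+2208+17·10·15=4758; k=2: 3230+2043+17·19·15=10118; k=3: 3960+1056+17·11·15=7821; k=4: 6850+765+17·17·15=11950; k=5: 2268+0+17·3·15=3033 → min 3033.
Optimal order: ((A (B (C (D E)))) F) with cost 3033.

3033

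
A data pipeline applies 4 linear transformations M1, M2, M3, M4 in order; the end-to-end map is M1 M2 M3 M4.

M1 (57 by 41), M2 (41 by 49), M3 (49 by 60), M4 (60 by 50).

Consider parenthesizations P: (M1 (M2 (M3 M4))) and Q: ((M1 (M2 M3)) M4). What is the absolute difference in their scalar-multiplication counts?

67460

Order P = (M1 (M2 (M3 M4))): (M3 M4): 49×60 by 60×50 → 49×50, cost 49·60·50 = 147000; (M2 (M3 M4)): 41×49 by 49×50 → 41×50, cost 41·49·50 = 100450; cumulative 247450; (M1 (M2 (M3 M4))): 57×41 by 41×50 → 57×50, cost 57·41·50 = 116850; cumulative 364300. Total 364300.
Order Q = ((M1 (M2 M3)) M4): (M2 M3): 41×49 by 49×60 → 41×60, cost 41·49·60 = 120540; (M1 (M2 M3)): 57×41 by 41×60 → 57×60, cost 57·41·60 = 140220; cumulative 260760; ((M1 (M2 M3)) M4): 57×60 by 60×50 → 57×50, cost 57·60·50 = 171000; cumulative 431760. Total 431760.
Difference: |364300 − 431760| = 67460.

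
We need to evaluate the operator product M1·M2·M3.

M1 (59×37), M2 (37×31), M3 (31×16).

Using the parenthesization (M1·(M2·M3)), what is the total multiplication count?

(M2·M3): 37×31 by 31×16 → 37×16, cost 37·31·16 = 18352
(M1·(M2·M3)): 59×37 by 37×16 → 59×16, cost 59·37·16 = 34928; cumulative 53280
Total: 53280 scalar multiplications.

53280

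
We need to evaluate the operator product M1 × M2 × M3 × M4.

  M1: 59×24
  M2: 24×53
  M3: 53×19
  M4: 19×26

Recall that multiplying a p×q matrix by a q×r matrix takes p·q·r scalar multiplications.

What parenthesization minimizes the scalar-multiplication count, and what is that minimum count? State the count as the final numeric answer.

72840

Adjacent pairs: M1M2 = 59·24·53 = 75048; M2M3 = 24·53·19 = 24168; M3M4 = 53·19·26 = 26182.
Length 3: M1..M3: k=1: 0+24168+59·24·19=51072; k=2: 75048+0+59·53·19=134461 → min 51072 | M2..M4: k=2: 0+26182+24·53·26=59254; k=3: 24168+0+24·19·26=36024 → min 36024.
Length 4: M1..M4: k=1: 0+36024+59·24·26=72840; k=2: 75048+26182+59·53·26=182532; k=3: 51072+0+59·19·26=80218 → min 72840.
Optimal parenthesization: (M1 × ((M2 × M3) × M4)) with cost 72840.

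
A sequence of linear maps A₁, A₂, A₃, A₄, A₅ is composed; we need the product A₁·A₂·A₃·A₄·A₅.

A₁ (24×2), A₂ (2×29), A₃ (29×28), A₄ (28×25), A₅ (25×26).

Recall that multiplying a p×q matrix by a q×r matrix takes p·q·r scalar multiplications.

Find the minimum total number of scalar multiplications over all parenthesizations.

5572

Adjacent pairs: A₁A₂ = 24·2·29 = 1392; A₂A₃ = 2·29·28 = 1624; A₃A₄ = 29·28·25 = 20300; A₄A₅ = 28·25·26 = 18200.
Length 3: A₁..A₃: k=1: 0+1624+24·2·28=2968; k=2: 1392+0+24·29·28=20880 → min 2968 | A₂..A₄: k=2: 0+20300+2·29·25=21750; k=3: 1624+0+2·28·25=3024 → min 3024 | A₃..A₅: k=3: 0+18200+29·28·26=39312; k=4: 20300+0+29·25·26=39150 → min 39150.
Length 4: A₁..A₄: k=1: 0+3024+24·2·25=4224; k=2: 1392+20300+24·29·25=39092; k=3: 2968+0+24·28·25=19768 → min 4224 | A₂..A₅: k=2: 0+39150+2·29·26=40658; k=3: 1624+18200+2·28·26=21280; k=4: 3024+0+2·25·26=4324 → min 4324.
Length 5: A₁..A₅: k=1: 0+4324+24·2·26=5572; k=2: 1392+39150+24·29·26=58638; k=3: 2968+18200+24·28·26=38640; k=4: 4224+0+24·25·26=19824 → min 5572.
Optimal order: (A₁·(((A₂·A₃)·A₄)·A₅)) with cost 5572.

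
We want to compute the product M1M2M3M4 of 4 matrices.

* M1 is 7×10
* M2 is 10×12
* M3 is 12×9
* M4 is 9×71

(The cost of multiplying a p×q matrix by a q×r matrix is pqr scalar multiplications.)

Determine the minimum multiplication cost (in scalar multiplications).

Adjacent pairs: M1M2 = 7·10·12 = 840; M2M3 = 10·12·9 = 1080; M3M4 = 12·9·71 = 7668.
Length 3: M1..M3: k=1: 0+1080+7·10·9=1710; k=2: 840+0+7·12·9=1596 → min 1596 | M2..M4: k=2: 0+7668+10·12·71=16188; k=3: 1080+0+10·9·71=7470 → min 7470.
Length 4: M1..M4: k=1: 0+7470+7·10·71=12440; k=2: 840+7668+7·12·71=14472; k=3: 1596+0+7·9·71=6069 → min 6069.
Optimal order: (((M1M2)M3)M4) with cost 6069.

6069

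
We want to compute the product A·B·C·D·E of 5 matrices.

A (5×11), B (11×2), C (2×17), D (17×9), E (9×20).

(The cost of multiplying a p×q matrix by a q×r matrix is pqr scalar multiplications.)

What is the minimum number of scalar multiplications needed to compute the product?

976

Adjacent pairs: AB = 5·11·2 = 110; BC = 11·2·17 = 374; CD = 2·17·9 = 306; DE = 17·9·20 = 3060.
Length 3: A..C: k=1: 0+374+5·11·17=1309; k=2: 110+0+5·2·17=280 → min 280 | B..D: k=2: 0+306+11·2·9=504; k=3: 374+0+11·17·9=2057 → min 504 | C..E: k=3: 0+3060+2·17·20=3740; k=4: 306+0+2·9·20=666 → min 666.
Length 4: A..D: k=1: 0+504+5·11·9=999; k=2: 110+306+5·2·9=506; k=3: 280+0+5·17·9=1045 → min 506 | B..E: k=2: 0+666+11·2·20=1106; k=3: 374+3060+11·17·20=7174; k=4: 504+0+11·9·20=2484 → min 1106.
Length 5: A..E: k=1: 0+1106+5·11·20=2206; k=2: 110+666+5·2·20=976; k=3: 280+3060+5·17·20=5040; k=4: 506+0+5·9·20=1406 → min 976.
Optimal order: ((A·B)·((C·D)·E)) with cost 976.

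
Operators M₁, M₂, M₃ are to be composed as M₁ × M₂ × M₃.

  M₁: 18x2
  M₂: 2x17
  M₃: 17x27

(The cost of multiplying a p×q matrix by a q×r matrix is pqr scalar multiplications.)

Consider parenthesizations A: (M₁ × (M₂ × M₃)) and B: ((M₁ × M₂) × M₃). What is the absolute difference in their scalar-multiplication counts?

6984

Order A = (M₁ × (M₂ × M₃)): (M₂ × M₃): 2×17 by 17×27 → 2×27, cost 2·17·27 = 918; (M₁ × (M₂ × M₃)): 18×2 by 2×27 → 18×27, cost 18·2·27 = 972; cumulative 1890. Total 1890.
Order B = ((M₁ × M₂) × M₃): (M₁ × M₂): 18×2 by 2×17 → 18×17, cost 18·2·17 = 612; ((M₁ × M₂) × M₃): 18×17 by 17×27 → 18×27, cost 18·17·27 = 8262; cumulative 8874. Total 8874.
Difference: |1890 − 8874| = 6984.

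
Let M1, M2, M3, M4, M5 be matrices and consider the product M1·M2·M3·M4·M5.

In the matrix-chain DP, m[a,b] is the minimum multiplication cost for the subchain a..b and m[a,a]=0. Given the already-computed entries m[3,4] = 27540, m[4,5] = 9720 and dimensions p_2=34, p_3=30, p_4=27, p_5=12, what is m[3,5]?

m[3,5] = min over k∈[3,4] of m[3,k]+m[k+1,5]+p_{2}·p_k·p_{5}.
k=3: 0 + 9720 + 34·30·12 = 21960; k=4: 27540 + 0 + 34·27·12 = 38556.
Minimum: 21960 at k=3.

21960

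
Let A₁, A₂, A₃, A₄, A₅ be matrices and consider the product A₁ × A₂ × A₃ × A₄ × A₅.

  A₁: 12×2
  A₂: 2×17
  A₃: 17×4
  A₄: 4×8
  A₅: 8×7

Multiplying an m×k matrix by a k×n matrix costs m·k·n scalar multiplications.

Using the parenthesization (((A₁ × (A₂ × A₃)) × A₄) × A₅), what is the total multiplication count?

(A₂ × A₃): 2×17 by 17×4 → 2×4, cost 2·17·4 = 136
(A₁ × (A₂ × A₃)): 12×2 by 2×4 → 12×4, cost 12·2·4 = 96; cumulative 232
((A₁ × (A₂ × A₃)) × A₄): 12×4 by 4×8 → 12×8, cost 12·4·8 = 384; cumulative 616
(((A₁ × (A₂ × A₃)) × A₄) × A₅): 12×8 by 8×7 → 12×7, cost 12·8·7 = 672; cumulative 1288
Total: 1288 scalar multiplications.

1288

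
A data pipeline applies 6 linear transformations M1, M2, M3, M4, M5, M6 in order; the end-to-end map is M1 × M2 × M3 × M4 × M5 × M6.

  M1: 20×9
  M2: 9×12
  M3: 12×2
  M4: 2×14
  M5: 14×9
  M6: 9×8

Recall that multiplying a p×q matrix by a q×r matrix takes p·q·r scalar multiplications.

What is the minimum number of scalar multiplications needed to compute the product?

Adjacent pairs: M1M2 = 20·9·12 = 2160; M2M3 = 9·12·2 = 216; M3M4 = 12·2·14 = 336; M4M5 = 2·14·9 = 252; M5M6 = 14·9·8 = 1008.
Length 3: M1..M3: k=1: 0+216+20·9·2=576; k=2: 2160+0+20·12·2=2640 → min 576 | M2..M4: k=2: 0+336+9·12·14=1848; k=3: 216+0+9·2·14=468 → min 468 | M3..M5: k=3: 0+252+12·2·9=468; k=4: 336+0+12·14·9=1848 → min 468 | M4..M6: k=4: 0+1008+2·14·8=1232; k=5: 252+0+2·9·8=396 → min 396.
Length 4: M1..M4: k=1: 0+468+20·9·14=2988; k=2: 2160+336+20·12·14=5856; k=3: 576+0+20·2·14=1136 → min 1136 | M2..M5: k=2: 0+468+9·12·9=1440; k=3: 216+252+9·2·9=630; k=4: 468+0+9·14·9=1602 → min 630 | M3..M6: k=3: 0+396+12·2·8=588; k=4: 336+1008+12·14·8=2688; k=5: 468+0+12·9·8=1332 → min 588.
Length 5: M1..M5: k=1: 0+630+20·9·9=2250; k=2: 2160+468+20·12·9=4788; k=3: 576+252+20·2·9=1188; k=4: 1136+0+20·14·9=3656 → min 1188 | M2..M6: k=2: 0+588+9·12·8=1452; k=3: 216+396+9·2·8=756; k=4: 468+1008+9·14·8=2484; k=5: 630+0+9·9·8=1278 → min 756.
Length 6: M1..M6: k=1: 0+756+20·9·8=2196; k=2: 2160+588+20·12·8=4668; k=3: 576+396+20·2·8=1292; k=4: 1136+1008+20·14·8=4384; k=5: 1188+0+20·9·8=2628 → min 1292.
Optimal order: ((M1 × (M2 × M3)) × ((M4 × M5) × M6)) with cost 1292.

1292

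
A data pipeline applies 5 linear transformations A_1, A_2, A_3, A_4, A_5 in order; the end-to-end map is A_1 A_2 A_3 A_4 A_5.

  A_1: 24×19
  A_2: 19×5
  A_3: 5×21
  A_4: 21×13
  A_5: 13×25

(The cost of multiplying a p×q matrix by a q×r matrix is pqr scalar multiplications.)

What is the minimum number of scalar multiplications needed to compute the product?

8270

Adjacent pairs: A_1A_2 = 24·19·5 = 2280; A_2A_3 = 19·5·21 = 1995; A_3A_4 = 5·21·13 = 1365; A_4A_5 = 21·13·25 = 6825.
Length 3: A_1..A_3: k=1: 0+1995+24·19·21=11571; k=2: 2280+0+24·5·21=4800 → min 4800 | A_2..A_4: k=2: 0+1365+19·5·13=2600; k=3: 1995+0+19·21·13=7182 → min 2600 | A_3..A_5: k=3: 0+6825+5·21·25=9450; k=4: 1365+0+5·13·25=2990 → min 2990.
Length 4: A_1..A_4: k=1: 0+2600+24·19·13=8528; k=2: 2280+1365+24·5·13=5205; k=3: 4800+0+24·21·13=11352 → min 5205 | A_2..A_5: k=2: 0+2990+19·5·25=5365; k=3: 1995+6825+19·21·25=18795; k=4: 2600+0+19·13·25=8775 → min 5365.
Length 5: A_1..A_5: k=1: 0+5365+24·19·25=16765; k=2: 2280+2990+24·5·25=8270; k=3: 4800+6825+24·21·25=24225; k=4: 5205+0+24·13·25=13005 → min 8270.
Optimal order: ((A_1 A_2) ((A_3 A_4) A_5)) with cost 8270.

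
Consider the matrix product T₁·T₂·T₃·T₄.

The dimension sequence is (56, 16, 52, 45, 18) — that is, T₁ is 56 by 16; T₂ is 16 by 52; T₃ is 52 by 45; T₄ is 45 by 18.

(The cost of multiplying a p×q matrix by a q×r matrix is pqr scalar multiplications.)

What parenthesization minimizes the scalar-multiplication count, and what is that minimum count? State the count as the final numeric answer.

66528

Adjacent pairs: T₁T₂ = 56·16·52 = 46592; T₂T₃ = 16·52·45 = 37440; T₃T₄ = 52·45·18 = 42120.
Length 3: T₁..T₃: k=1: 0+37440+56·16·45=77760; k=2: 46592+0+56·52·45=177632 → min 77760 | T₂..T₄: k=2: 0+42120+16·52·18=57096; k=3: 37440+0+16·45·18=50400 → min 50400.
Length 4: T₁..T₄: k=1: 0+50400+56·16·18=66528; k=2: 46592+42120+56·52·18=141128; k=3: 77760+0+56·45·18=123120 → min 66528.
Optimal parenthesization: (T₁·((T₂·T₃)·T₄)) with cost 66528.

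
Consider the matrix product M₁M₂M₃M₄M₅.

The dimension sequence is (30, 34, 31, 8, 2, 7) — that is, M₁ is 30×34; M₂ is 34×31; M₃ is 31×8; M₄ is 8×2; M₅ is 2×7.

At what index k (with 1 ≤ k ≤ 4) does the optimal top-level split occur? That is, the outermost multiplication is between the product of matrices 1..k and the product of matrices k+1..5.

Adjacent pairs: M₁M₂ = 30·34·31 = 31620; M₂M₃ = 34·31·8 = 8432; M₃M₄ = 31·8·2 = 496; M₄M₅ = 8·2·7 = 112.
Length 3: M₁..M₃: k=1: 0+8432+30·34·8=16592; k=2: 31620+0+30·31·8=39060 → min 16592 | M₂..M₄: k=2: 0+496+34·31·2=2604; k=3: 8432+0+34·8·2=8976 → min 2604 | M₃..M₅: k=3: 0+112+31·8·7=1848; k=4: 496+0+31·2·7=930 → min 930.
Length 4: M₁..M₄: k=1: 0+2604+30·34·2=4644; k=2: 31620+496+30·31·2=33976; k=3: 16592+0+30·8·2=17072 → min 4644 | M₂..M₅: k=2: 0+930+34·31·7=8308; k=3: 8432+112+34·8·7=10448; k=4: 2604+0+34·2·7=3080 → min 3080.
Top-level splits: k=1: (M₁..M₁)·(M₂..M₅) → 0+3080+30·34·7 = 10220; k=2: (M₁..M₂)·(M₃..M₅) → 31620+930+30·31·7 = 39060; k=3: (M₁..M₃)·(M₄..M₅) → 16592+112+30·8·7 = 18384; k=4: (M₁..M₄)·(M₅..M₅) → 4644+0+30·2·7 = 5064.
Best split is after M₄, i.e. k = 4.

4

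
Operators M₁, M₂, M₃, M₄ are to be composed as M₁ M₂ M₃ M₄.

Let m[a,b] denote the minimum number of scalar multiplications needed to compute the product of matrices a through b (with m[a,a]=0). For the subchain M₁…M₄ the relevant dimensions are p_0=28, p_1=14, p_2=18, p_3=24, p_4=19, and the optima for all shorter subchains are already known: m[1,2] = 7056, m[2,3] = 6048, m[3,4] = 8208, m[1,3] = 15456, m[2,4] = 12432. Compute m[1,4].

19880

m[1,4] = min over k∈[1,3] of m[1,k]+m[k+1,4]+p_{0}·p_k·p_{4}.
k=1: 0 + 12432 + 28·14·19 = 19880; k=2: 7056 + 8208 + 28·18·19 = 24840; k=3: 15456 + 0 + 28·24·19 = 28224.
Minimum: 19880 at k=1.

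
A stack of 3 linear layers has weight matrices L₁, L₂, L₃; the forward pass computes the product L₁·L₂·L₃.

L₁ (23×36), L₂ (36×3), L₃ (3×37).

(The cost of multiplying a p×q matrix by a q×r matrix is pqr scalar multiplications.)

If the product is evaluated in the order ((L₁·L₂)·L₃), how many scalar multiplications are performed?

(L₁·L₂): 23×36 by 36×3 → 23×3, cost 23·36·3 = 2484
((L₁·L₂)·L₃): 23×3 by 3×37 → 23×37, cost 23·3·37 = 2553; cumulative 5037
Total: 5037 scalar multiplications.

5037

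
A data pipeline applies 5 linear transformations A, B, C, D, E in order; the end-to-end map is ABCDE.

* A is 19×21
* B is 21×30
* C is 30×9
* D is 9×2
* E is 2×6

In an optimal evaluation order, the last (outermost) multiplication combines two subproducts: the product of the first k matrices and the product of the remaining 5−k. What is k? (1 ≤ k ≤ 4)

4

Adjacent pairs: AB = 19·21·30 = 11970; BC = 21·30·9 = 5670; CD = 30·9·2 = 540; DE = 9·2·6 = 108.
Length 3: A..C: k=1: 0+5670+19·21·9=9261; k=2: 11970+0+19·30·9=17100 → min 9261 | B..D: k=2: 0+540+21·30·2=1800; k=3: 5670+0+21·9·2=6048 → min 1800 | C..E: k=3: 0+108+30·9·6=1728; k=4: 540+0+30·2·6=900 → min 900.
Length 4: A..D: k=1: 0+1800+19·21·2=2598; k=2: 11970+540+19·30·2=13650; k=3: 9261+0+19·9·2=9603 → min 2598 | B..E: k=2: 0+900+21·30·6=4680; k=3: 5670+108+21·9·6=6912; k=4: 1800+0+21·2·6=2052 → min 2052.
Top-level splits: k=1: (A..A)·(B..E) → 0+2052+19·21·6 = 4446; k=2: (A..B)·(C..E) → 11970+900+19·30·6 = 16290; k=3: (A..C)·(D..E) → 9261+108+19·9·6 = 10395; k=4: (A..D)·(E..E) → 2598+0+19·2·6 = 2826.
Best split is after D, i.e. k = 4.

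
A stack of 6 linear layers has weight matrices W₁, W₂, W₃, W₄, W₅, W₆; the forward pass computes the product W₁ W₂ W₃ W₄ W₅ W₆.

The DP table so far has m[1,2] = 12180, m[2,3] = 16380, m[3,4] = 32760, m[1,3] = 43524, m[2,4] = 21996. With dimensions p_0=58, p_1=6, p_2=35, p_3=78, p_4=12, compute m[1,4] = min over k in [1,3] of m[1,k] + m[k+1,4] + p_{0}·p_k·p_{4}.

m[1,4] = min over k∈[1,3] of m[1,k]+m[k+1,4]+p_{0}·p_k·p_{4}.
k=1: 0 + 21996 + 58·6·12 = 26172; k=2: 12180 + 32760 + 58·35·12 = 69300; k=3: 43524 + 0 + 58·78·12 = 97812.
Minimum: 26172 at k=1.

26172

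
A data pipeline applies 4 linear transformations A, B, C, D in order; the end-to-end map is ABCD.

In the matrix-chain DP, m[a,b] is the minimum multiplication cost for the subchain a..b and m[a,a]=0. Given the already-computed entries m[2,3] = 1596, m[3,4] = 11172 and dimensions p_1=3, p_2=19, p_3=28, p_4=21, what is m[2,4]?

m[2,4] = min over k∈[2,3] of m[2,k]+m[k+1,4]+p_{1}·p_k·p_{4}.
k=2: 0 + 11172 + 3·19·21 = 12369; k=3: 1596 + 0 + 3·28·21 = 3360.
Minimum: 3360 at k=3.

3360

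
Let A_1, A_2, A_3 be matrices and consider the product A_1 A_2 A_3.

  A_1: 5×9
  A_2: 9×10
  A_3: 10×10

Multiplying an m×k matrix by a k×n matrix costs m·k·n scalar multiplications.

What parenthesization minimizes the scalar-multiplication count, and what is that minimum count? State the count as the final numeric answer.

(A_1 (A_2 A_3)): cost 1350.
((A_1 A_2) A_3): cost 950.
Optimal: ((A_1 A_2) A_3) with cost 950.

950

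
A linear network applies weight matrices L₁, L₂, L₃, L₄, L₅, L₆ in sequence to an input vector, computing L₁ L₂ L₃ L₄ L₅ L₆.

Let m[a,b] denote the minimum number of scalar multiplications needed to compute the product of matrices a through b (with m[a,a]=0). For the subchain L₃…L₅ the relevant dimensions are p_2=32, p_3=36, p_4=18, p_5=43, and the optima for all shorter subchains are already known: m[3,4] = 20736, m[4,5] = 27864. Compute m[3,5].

45504

m[3,5] = min over k∈[3,4] of m[3,k]+m[k+1,5]+p_{2}·p_k·p_{5}.
k=3: 0 + 27864 + 32·36·43 = 77400; k=4: 20736 + 0 + 32·18·43 = 45504.
Minimum: 45504 at k=4.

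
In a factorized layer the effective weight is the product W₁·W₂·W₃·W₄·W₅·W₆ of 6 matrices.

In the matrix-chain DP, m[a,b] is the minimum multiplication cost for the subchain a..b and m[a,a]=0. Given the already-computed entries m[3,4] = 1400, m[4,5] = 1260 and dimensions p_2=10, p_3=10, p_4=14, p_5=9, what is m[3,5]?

2160

m[3,5] = min over k∈[3,4] of m[3,k]+m[k+1,5]+p_{2}·p_k·p_{5}.
k=3: 0 + 1260 + 10·10·9 = 2160; k=4: 1400 + 0 + 10·14·9 = 2660.
Minimum: 2160 at k=3.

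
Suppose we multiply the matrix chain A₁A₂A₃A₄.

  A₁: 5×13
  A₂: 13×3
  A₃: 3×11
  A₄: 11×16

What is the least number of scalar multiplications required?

Adjacent pairs: A₁A₂ = 5·13·3 = 195; A₂A₃ = 13·3·11 = 429; A₃A₄ = 3·11·16 = 528.
Length 3: A₁..A₃: k=1: 0+429+5·13·11=1144; k=2: 195+0+5·3·11=360 → min 360 | A₂..A₄: k=2: 0+528+13·3·16=1152; k=3: 429+0+13·11·16=2717 → min 1152.
Length 4: A₁..A₄: k=1: 0+1152+5·13·16=2192; k=2: 195+528+5·3·16=963; k=3: 360+0+5·11·16=1240 → min 963.
Optimal order: ((A₁A₂)(A₃A₄)) with cost 963.

963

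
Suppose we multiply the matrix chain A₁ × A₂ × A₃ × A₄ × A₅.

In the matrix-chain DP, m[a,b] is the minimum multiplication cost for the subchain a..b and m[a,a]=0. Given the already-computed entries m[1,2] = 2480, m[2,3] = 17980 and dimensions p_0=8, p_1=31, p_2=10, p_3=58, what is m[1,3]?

7120

m[1,3] = min over k∈[1,2] of m[1,k]+m[k+1,3]+p_{0}·p_k·p_{3}.
k=1: 0 + 17980 + 8·31·58 = 32364; k=2: 2480 + 0 + 8·10·58 = 7120.
Minimum: 7120 at k=2.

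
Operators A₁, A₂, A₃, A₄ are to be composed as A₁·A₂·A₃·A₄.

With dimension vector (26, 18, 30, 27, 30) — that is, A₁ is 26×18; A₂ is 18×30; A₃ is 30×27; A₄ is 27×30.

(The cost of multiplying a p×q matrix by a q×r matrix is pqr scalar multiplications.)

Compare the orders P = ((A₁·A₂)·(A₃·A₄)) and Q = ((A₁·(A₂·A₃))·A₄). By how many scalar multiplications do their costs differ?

13464

Order P = ((A₁·A₂)·(A₃·A₄)): (A₁·A₂): 26×18 by 18×30 → 26×30, cost 26·18·30 = 14040; (A₃·A₄): 30×27 by 27×30 → 30×30, cost 30·27·30 = 24300; ((A₁·A₂)·(A₃·A₄)): 26×30 by 30×30 → 26×30, cost 26·30·30 = 23400; cumulative 61740. Total 61740.
Order Q = ((A₁·(A₂·A₃))·A₄): (A₂·A₃): 18×30 by 30×27 → 18×27, cost 18·30·27 = 14580; (A₁·(A₂·A₃)): 26×18 by 18×27 → 26×27, cost 26·18·27 = 12636; cumulative 27216; ((A₁·(A₂·A₃))·A₄): 26×27 by 27×30 → 26×30, cost 26·27·30 = 21060; cumulative 48276. Total 48276.
Difference: |61740 − 48276| = 13464.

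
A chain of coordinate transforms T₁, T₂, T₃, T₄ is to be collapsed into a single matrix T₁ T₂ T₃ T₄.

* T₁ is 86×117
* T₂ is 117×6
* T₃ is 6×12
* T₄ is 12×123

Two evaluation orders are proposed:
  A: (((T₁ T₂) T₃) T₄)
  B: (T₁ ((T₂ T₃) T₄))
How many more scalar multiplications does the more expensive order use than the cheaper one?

Order A = (((T₁ T₂) T₃) T₄): (T₁ T₂): 86×117 by 117×6 → 86×6, cost 86·117·6 = 60372; ((T₁ T₂) T₃): 86×6 by 6×12 → 86×12, cost 86·6·12 = 6192; cumulative 66564; (((T₁ T₂) T₃) T₄): 86×12 by 12×123 → 86×123, cost 86·12·123 = 126936; cumulative 193500. Total 193500.
Order B = (T₁ ((T₂ T₃) T₄)): (T₂ T₃): 117×6 by 6×12 → 117×12, cost 117·6·12 = 8424; ((T₂ T₃) T₄): 117×12 by 12×123 → 117×123, cost 117·12·123 = 172692; cumulative 181116; (T₁ ((T₂ T₃) T₄)): 86×117 by 117×123 → 86×123, cost 86·117·123 = 1237626; cumulative 1418742. Total 1418742.
Difference: |193500 − 1418742| = 1225242.

1225242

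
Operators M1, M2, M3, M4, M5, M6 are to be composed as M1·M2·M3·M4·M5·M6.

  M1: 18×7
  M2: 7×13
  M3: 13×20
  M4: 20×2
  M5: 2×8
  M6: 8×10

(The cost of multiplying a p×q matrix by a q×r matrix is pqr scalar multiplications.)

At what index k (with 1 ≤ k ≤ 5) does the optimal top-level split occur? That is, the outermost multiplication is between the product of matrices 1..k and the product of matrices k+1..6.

Adjacent pairs: M1M2 = 18·7·13 = 1638; M2M3 = 7·13·20 = 1820; M3M4 = 13·20·2 = 520; M4M5 = 20·2·8 = 320; M5M6 = 2·8·10 = 160.
Length 3: M1..M3: k=1: 0+1820+18·7·20=4340; k=2: 1638+0+18·13·20=6318 → min 4340 | M2..M4: k=2: 0+520+7·13·2=702; k=3: 1820+0+7·20·2=2100 → min 702 | M3..M5: k=3: 0+320+13·20·8=2400; k=4: 520+0+13·2·8=728 → min 728 | M4..M6: k=4: 0+160+20·2·10=560; k=5: 320+0+20·8·10=1920 → min 560.
Length 4: M1..M4: k=1: 0+702+18·7·2=954; k=2: 1638+520+18·13·2=2626; k=3: 4340+0+18·20·2=5060 → min 954 | M2..M5: k=2: 0+728+7·13·8=1456; k=3: 1820+320+7·20·8=3260; k=4: 702+0+7·2·8=814 → min 814 | M3..M6: k=3: 0+560+13·20·10=3160; k=4: 520+160+13·2·10=940; k=5: 728+0+13·8·10=1768 → min 940.
Length 5: M1..M5: k=1: 0+814+18·7·8=1822; k=2: 1638+728+18·13·8=4238; k=3: 4340+320+18·20·8=7540; k=4: 954+0+18·2·8=1242 → min 1242 | M2..M6: k=2: 0+940+7·13·10=1850; k=3: 1820+560+7·20·10=3780; k=4: 702+160+7·2·10=1002; k=5: 814+0+7·8·10=1374 → min 1002.
Top-level splits: k=1: (M1..M1)·(M2..M6) → 0+1002+18·7·10 = 2262; k=2: (M1..M2)·(M3..M6) → 1638+940+18·13·10 = 4918; k=3: (M1..M3)·(M4..M6) → 4340+560+18·20·10 = 8500; k=4: (M1..M4)·(M5..M6) → 954+160+18·2·10 = 1474; k=5: (M1..M5)·(M6..M6) → 1242+0+18·8·10 = 2682.
Best split is after M4, i.e. k = 4.

4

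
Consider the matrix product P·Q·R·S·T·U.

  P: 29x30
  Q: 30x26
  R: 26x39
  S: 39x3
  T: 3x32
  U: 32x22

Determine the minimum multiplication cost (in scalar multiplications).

Adjacent pairs: PQ = 29·30·26 = 22620; QR = 30·26·39 = 30420; RS = 26·39·3 = 3042; ST = 39·3·32 = 3744; TU = 3·32·22 = 2112.
Length 3: P..R: k=1: 0+30420+29·30·39=64350; k=2: 22620+0+29·26·39=52026 → min 52026 | Q..S: k=2: 0+3042+30·26·3=5382; k=3: 30420+0+30·39·3=33930 → min 5382 | R..T: k=3: 0+3744+26·39·32=36192; k=4: 3042+0+26·3·32=5538 → min 5538 | S..U: k=4: 0+2112+39·3·22=4686; k=5: 3744+0+39·32·22=31200 → min 4686.
Length 4: P..S: k=1: 0+5382+29·30·3=7992; k=2: 22620+3042+29·26·3=27924; k=3: 52026+0+29·39·3=55419 → min 7992 | Q..T: k=2: 0+5538+30·26·32=30498; k=3: 30420+3744+30·39·32=71604; k=4: 5382+0+30·3·32=8262 → min 8262 | R..U: k=3: 0+4686+26·39·22=26994; k=4: 3042+2112+26·3·22=6870; k=5: 5538+0+26·32·22=23842 → min 6870.
Length 5: P..T: k=1: 0+8262+29·30·32=36102; k=2: 22620+5538+29·26·32=52286; k=3: 52026+3744+29·39·32=91962; k=4: 7992+0+29·3·32=10776 → min 10776 | Q..U: k=2: 0+6870+30·26·22=24030; k=3: 30420+4686+30·39·22=60846; k=4: 5382+2112+30·3·22=9474; k=5: 8262+0+30·32·22=29382 → min 9474.
Length 6: P..U: k=1: 0+9474+29·30·22=28614; k=2: 22620+6870+29·26·22=46078; k=3: 52026+4686+29·39·22=81594; k=4: 7992+2112+29·3·22=12018; k=5: 10776+0+29·32·22=31192 → min 12018.
Optimal order: ((P·(Q·(R·S)))·(T·U)) with cost 12018.

12018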